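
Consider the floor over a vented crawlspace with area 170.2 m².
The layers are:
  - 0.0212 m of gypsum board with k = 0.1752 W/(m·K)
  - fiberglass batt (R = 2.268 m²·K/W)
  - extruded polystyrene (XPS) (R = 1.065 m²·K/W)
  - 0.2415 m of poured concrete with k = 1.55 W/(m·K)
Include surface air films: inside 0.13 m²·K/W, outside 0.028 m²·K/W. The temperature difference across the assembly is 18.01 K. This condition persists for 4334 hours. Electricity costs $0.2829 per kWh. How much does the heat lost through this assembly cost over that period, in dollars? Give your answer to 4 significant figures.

0.0212/0.1752 = 0.121
0.2415/1.55 = 0.15581
R_total = 0.13 + 0.121 + 2.268 + 1.065 + 0.15581 + 0.028 = 3.7678 m²·K/W
Q = 170.2 × 18.01 / 3.7678 = 813.55 W
E = 813.55 W × 4334 h / 1000 = 3525.9 kWh
Cost = 3525.9 × 0.2829 = $997.48

997.5 dollars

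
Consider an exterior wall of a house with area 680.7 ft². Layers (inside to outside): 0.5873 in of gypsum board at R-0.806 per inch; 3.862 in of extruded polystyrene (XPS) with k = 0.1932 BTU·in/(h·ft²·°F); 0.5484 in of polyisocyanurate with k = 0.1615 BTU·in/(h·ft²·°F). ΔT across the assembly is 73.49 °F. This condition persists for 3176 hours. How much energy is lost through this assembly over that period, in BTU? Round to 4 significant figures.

6659000 BTU

0.5873 × 0.806 = 0.47336
3.862/0.1932 = 19.99
0.5484/0.1615 = 3.3957
R_total = 0.47336 + 19.99 + 3.3957 = 23.859 ft²·°F·h/BTU
Q = 680.7 × 73.49 / 23.859 = 2096.7 BTU/h
E = 2096.7 × 3176 = 6659100 BTU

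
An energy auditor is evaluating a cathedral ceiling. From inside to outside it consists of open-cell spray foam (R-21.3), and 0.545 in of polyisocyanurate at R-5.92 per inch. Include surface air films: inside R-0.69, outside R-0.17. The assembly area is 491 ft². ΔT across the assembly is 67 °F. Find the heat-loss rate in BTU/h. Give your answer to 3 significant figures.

1300 BTU/h

0.545 × 5.92 = 3.226
R_total = 0.69 + 21.3 + 3.226 + 0.17 = 25.39 ft²·°F·h/BTU
Q = A·ΔT/R = 491 × 67 / 25.39 = 1296 BTU/h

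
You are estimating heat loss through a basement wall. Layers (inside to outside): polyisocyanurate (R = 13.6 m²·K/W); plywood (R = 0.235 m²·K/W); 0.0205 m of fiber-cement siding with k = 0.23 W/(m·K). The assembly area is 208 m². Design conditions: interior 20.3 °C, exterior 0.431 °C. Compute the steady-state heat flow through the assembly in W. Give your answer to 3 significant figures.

297 W

0.0205/0.23 = 0.08913
R_total = 13.6 + 0.235 + 0.08913 = 13.92 m²·K/W
Q = A·ΔT/R = 208 × (20.3 − 0.431) / 13.92 = 296.8 W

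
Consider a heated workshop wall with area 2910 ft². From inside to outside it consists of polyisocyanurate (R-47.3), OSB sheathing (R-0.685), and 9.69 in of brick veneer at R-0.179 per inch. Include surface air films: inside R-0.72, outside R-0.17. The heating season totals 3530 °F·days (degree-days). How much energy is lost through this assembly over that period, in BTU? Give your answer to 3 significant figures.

4870000 BTU

9.69 × 0.179 = 1.735
R_total = 0.72 + 47.3 + 0.685 + 1.735 + 0.17 = 50.61 ft²·°F·h/BTU
E = A × HDD × 24 / R = 2910 × 3530 × 24 / 50.61 = 4871000 BTU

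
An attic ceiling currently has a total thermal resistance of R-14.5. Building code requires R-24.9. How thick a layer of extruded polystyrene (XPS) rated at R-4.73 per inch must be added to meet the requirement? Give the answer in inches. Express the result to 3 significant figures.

2.20 in

ΔR = 24.9 − 14.5 = 10.4 ft²·°F·h/BTU
L = ΔR / (R/in) = 10.4/4.73 = 2.199 in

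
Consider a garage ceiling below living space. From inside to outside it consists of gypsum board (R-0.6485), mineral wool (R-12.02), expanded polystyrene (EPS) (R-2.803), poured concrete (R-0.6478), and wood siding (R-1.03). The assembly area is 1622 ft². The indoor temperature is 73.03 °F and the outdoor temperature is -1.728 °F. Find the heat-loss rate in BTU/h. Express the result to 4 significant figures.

R_total = 0.6485 + 12.02 + 2.803 + 0.6478 + 1.03 = 17.149 ft²·°F·h/BTU
Q = A·ΔT/R = 1622 × (73.03 − (-1.728)) / 17.149 = 7070.7 BTU/h

7071 BTU/h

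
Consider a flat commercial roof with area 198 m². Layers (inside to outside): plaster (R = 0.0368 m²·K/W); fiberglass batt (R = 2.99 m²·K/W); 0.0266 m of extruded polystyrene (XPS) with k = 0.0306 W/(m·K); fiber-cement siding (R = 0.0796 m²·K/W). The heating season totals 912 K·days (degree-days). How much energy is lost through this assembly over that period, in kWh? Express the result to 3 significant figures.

0.0266/0.0306 = 0.8693
R_total = 0.0368 + 2.99 + 0.8693 + 0.0796 = 3.976 m²·K/W
E = A × HDD × 24 / R / 1000 = 198 × 912 × 24 / 3.976 / 1000 = 1090 kWh

1090 kWh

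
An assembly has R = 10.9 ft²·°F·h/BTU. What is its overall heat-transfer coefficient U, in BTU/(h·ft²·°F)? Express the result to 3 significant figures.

U = 1/R = 1/10.9 = 0.09174

0.0917 BTU/(h·ft²·°F)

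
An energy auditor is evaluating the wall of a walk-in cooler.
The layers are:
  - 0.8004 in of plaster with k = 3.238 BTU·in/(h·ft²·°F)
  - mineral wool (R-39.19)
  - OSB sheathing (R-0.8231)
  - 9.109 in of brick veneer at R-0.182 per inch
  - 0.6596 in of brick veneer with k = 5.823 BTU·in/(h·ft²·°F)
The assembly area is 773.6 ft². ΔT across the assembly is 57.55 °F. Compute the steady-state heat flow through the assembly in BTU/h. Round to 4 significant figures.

1059 BTU/h

0.8004/3.238 = 0.24719
9.109 × 0.182 = 1.6578
0.6596/5.823 = 0.11327
R_total = 0.24719 + 39.19 + 0.8231 + 1.6578 + 0.11327 = 42.031 ft²·°F·h/BTU
Q = A·ΔT/R = 773.6 × 57.55 / 42.031 = 1059.2 BTU/h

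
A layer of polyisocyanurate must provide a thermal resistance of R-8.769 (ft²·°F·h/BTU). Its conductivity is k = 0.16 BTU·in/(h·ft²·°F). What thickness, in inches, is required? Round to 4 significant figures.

1.403 in

L = R × k = 8.769 × 0.16 = 1.403 in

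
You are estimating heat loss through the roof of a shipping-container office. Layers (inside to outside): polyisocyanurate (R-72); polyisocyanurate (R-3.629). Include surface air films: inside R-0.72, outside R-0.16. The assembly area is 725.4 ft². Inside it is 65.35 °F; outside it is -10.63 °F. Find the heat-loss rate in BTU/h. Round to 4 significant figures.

720.4 BTU/h

R_total = 0.72 + 72 + 3.629 + 0.16 = 76.509 ft²·°F·h/BTU
Q = A·ΔT/R = 725.4 × (65.35 − (-10.63)) / 76.509 = 720.38 BTU/h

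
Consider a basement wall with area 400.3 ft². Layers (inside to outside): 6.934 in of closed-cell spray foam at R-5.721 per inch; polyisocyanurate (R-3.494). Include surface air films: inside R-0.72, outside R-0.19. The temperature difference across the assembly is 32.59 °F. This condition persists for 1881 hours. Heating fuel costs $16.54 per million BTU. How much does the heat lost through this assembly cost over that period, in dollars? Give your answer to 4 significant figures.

9.209 dollars

6.934 × 5.721 = 39.669
R_total = 0.72 + 39.669 + 3.494 + 0.19 = 44.073 ft²·°F·h/BTU
Q = 400.3 × 32.59 / 44.073 = 296 BTU/h
E = 296 × 1881 = 556780 BTU
Cost = 556780/10⁶ × 16.54 = $9.2091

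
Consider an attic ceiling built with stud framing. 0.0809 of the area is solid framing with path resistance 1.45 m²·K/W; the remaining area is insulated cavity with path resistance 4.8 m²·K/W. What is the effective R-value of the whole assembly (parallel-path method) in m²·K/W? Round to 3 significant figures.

4.04 m²·K/W

U_eff = 0.9191/4.8 + 0.0809/1.45 = 0.1915 + 0.05579 = 0.2473
R_eff = 1/U_eff = 4.044 m²·K/W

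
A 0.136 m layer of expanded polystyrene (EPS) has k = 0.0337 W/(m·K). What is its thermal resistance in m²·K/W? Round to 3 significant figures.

4.04 m²·K/W

R = L/k = 0.136/0.0337 = 4.036 m²·K/W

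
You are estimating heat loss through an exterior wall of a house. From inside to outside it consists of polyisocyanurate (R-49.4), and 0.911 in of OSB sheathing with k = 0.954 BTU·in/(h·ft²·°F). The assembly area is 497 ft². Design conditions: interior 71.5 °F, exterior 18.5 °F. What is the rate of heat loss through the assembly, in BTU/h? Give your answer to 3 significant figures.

0.911/0.954 = 0.9549
R_total = 49.4 + 0.9549 = 50.35 ft²·°F·h/BTU
Q = A·ΔT/R = 497 × (71.5 − 18.5) / 50.35 = 523.1 BTU/h

523 BTU/h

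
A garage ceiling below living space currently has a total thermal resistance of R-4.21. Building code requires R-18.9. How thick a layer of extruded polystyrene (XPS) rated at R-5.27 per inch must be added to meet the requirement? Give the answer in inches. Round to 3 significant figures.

ΔR = 18.9 − 4.21 = 14.69 ft²·°F·h/BTU
L = ΔR / (R/in) = 14.69/5.27 = 2.787 in

2.79 in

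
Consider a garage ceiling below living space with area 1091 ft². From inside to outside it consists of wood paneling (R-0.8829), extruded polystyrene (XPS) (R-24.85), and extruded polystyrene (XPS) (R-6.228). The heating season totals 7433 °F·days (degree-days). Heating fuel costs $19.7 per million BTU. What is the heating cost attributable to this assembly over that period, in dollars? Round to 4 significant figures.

120.0 dollars

R_total = 0.8829 + 24.85 + 6.228 = 31.961 ft²·°F·h/BTU
E = A × HDD × 24 / R = 1091 × 7433 × 24 / 31.961 = 6089500 BTU
Cost = 6089500/10⁶ × 19.7 = $119.96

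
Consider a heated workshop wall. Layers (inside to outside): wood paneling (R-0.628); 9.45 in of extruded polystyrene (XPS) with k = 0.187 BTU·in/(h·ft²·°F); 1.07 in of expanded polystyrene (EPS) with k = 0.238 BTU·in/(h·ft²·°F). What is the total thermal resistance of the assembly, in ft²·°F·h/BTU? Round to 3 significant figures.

55.7 ft²·°F·h/BTU

9.45/0.187 = 50.53
1.07/0.238 = 4.496
R_total = 0.628 + 50.53 + 4.496 = 55.66 ft²·°F·h/BTU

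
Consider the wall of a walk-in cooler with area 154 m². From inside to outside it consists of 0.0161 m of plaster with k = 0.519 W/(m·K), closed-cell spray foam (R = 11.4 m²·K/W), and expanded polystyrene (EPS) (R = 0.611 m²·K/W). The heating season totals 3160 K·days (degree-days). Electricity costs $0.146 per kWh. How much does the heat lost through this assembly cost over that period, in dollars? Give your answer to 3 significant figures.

0.0161/0.519 = 0.03102
R_total = 0.03102 + 11.4 + 0.611 = 12.04 m²·K/W
E = A × HDD × 24 / R / 1000 = 154 × 3160 × 24 / 12.04 / 1000 = 969.9 kWh
Cost = 969.9 × 0.146 = $141.6

142 dollars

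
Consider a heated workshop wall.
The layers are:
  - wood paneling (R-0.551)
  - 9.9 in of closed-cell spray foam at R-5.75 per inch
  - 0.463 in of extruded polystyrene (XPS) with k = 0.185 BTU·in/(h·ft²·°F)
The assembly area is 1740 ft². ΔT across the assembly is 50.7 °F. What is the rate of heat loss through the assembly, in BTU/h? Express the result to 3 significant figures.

1470 BTU/h

9.9 × 5.75 = 56.93
0.463/0.185 = 2.503
R_total = 0.551 + 56.93 + 2.503 = 59.98 ft²·°F·h/BTU
Q = A·ΔT/R = 1740 × 50.7 / 59.98 = 1471 BTU/h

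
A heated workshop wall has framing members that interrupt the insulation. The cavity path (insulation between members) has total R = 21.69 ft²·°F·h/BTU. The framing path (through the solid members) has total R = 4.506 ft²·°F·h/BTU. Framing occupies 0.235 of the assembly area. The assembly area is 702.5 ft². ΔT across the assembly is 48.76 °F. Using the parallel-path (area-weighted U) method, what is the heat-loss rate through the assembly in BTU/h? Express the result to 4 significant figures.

U_eff = 0.765/21.69 + 0.235/4.506 = 0.03527 + 0.052153 = 0.087422
R_eff = 1/U_eff = 11.439 ft²·°F·h/BTU
Q = 702.5 × 48.76 / 11.439 = 2994.6 BTU/h

2995 BTU/h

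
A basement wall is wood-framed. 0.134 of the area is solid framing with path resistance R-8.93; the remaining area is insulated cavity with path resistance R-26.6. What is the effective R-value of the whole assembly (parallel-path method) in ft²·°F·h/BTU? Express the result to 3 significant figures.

U_eff = 0.866/26.6 + 0.134/8.93 = 0.03256 + 0.01501 = 0.04756
R_eff = 1/U_eff = 21.03 ft²·°F·h/BTU

21.0 ft²·°F·h/BTU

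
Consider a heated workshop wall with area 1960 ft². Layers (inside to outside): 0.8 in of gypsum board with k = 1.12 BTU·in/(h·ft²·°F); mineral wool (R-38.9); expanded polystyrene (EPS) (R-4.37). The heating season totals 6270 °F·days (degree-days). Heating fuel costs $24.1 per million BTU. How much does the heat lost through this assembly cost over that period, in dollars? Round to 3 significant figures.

162 dollars

0.8/1.12 = 0.7143
R_total = 0.7143 + 38.9 + 4.37 = 43.98 ft²·°F·h/BTU
E = A × HDD × 24 / R = 1960 × 6270 × 24 / 43.98 = 6706000 BTU
Cost = 6706000/10⁶ × 24.1 = $161.6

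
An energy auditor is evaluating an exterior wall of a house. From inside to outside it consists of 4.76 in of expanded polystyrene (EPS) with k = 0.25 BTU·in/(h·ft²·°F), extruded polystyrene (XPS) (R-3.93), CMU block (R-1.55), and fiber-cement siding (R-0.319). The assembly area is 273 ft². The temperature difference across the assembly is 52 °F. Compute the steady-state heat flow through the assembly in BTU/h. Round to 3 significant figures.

4.76/0.25 = 19.04
R_total = 19.04 + 3.93 + 1.55 + 0.319 = 24.84 ft²·°F·h/BTU
Q = A·ΔT/R = 273 × 52 / 24.84 = 571.5 BTU/h

572 BTU/h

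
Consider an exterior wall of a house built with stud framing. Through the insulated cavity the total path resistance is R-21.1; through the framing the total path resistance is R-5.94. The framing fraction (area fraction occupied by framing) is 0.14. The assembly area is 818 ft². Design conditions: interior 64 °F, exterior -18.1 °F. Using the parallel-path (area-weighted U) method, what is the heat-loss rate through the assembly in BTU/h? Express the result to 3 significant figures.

U_eff = 0.86/21.1 + 0.14/5.94 = 0.04076 + 0.02357 = 0.06433
R_eff = 1/U_eff = 15.55 ft²·°F·h/BTU
Q = 818 × (64 − (-18.1)) / 15.55 = 4320 BTU/h

4320 BTU/h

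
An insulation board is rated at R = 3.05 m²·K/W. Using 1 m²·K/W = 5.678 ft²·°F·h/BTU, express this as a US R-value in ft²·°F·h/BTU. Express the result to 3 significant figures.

R_US = 3.05 × 5.678 = 17.32

17.3 ft²·°F·h/BTU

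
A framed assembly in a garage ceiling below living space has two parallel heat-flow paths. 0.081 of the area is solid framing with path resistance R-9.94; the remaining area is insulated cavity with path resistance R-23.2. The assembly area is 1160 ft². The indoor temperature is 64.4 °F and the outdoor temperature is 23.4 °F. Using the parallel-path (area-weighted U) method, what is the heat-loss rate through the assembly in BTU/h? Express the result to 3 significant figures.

2270 BTU/h

U_eff = 0.919/23.2 + 0.081/9.94 = 0.03961 + 0.008149 = 0.04776
R_eff = 1/U_eff = 20.94 ft²·°F·h/BTU
Q = 1160 × (64.4 − 23.4) / 20.94 = 2272 BTU/h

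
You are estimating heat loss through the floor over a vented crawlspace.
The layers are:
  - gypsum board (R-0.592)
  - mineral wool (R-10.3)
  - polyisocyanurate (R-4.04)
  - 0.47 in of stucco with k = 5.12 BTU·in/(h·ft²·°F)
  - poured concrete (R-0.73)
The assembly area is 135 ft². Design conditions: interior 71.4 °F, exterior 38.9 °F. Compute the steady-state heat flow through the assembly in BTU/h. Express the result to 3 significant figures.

0.47/5.12 = 0.0918
R_total = 0.592 + 10.3 + 4.04 + 0.0918 + 0.73 = 15.75 ft²·°F·h/BTU
Q = A·ΔT/R = 135 × (71.4 − 38.9) / 15.75 = 278.5 BTU/h

279 BTU/h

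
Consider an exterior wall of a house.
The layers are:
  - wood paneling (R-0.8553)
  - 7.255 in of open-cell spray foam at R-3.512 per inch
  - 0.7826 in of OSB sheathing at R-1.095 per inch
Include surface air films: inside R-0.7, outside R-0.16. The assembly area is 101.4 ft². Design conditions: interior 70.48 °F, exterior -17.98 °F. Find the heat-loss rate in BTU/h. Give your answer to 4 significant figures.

7.255 × 3.512 = 25.48
0.7826 × 1.095 = 0.85695
R_total = 0.7 + 0.8553 + 25.48 + 0.85695 + 0.16 = 28.052 ft²·°F·h/BTU
Q = A·ΔT/R = 101.4 × (70.48 − (-17.98)) / 28.052 = 319.76 BTU/h

319.8 BTU/h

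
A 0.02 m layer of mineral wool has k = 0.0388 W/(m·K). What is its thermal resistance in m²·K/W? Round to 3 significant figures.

R = L/k = 0.02/0.0388 = 0.5155 m²·K/W

0.515 m²·K/W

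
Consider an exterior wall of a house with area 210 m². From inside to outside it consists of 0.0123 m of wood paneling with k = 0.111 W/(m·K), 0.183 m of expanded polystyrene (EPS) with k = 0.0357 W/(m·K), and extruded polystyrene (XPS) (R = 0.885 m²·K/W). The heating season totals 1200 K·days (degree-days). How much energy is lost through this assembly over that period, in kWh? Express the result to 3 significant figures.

0.0123/0.111 = 0.1108
0.183/0.0357 = 5.126
R_total = 0.1108 + 5.126 + 0.885 = 6.122 m²·K/W
E = A × HDD × 24 / R / 1000 = 210 × 1200 × 24 / 6.122 / 1000 = 987.9 kWh

988 kWh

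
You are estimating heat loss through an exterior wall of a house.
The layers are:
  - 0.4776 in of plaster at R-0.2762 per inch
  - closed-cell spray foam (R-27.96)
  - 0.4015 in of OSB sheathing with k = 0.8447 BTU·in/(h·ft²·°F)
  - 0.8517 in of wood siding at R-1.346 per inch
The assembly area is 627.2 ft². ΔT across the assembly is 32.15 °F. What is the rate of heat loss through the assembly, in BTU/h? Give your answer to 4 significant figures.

678.6 BTU/h

0.4776 × 0.2762 = 0.13191
0.4015/0.8447 = 0.47532
0.8517 × 1.346 = 1.1464
R_total = 0.13191 + 27.96 + 0.47532 + 1.1464 = 29.714 ft²·°F·h/BTU
Q = A·ΔT/R = 627.2 × 32.15 / 29.714 = 678.63 BTU/h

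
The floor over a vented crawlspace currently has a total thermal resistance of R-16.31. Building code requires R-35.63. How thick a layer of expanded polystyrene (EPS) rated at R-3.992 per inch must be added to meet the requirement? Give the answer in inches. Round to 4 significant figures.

4.840 in

ΔR = 35.63 − 16.31 = 19.32 ft²·°F·h/BTU
L = ΔR / (R/in) = 19.32/3.992 = 4.8397 in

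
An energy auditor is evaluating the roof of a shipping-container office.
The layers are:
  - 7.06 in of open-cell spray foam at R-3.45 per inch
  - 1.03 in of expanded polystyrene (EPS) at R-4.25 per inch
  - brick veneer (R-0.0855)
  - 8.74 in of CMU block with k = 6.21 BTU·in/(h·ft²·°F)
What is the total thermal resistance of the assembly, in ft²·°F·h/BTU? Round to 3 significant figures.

7.06 × 3.45 = 24.36
1.03 × 4.25 = 4.378
8.74/6.21 = 1.407
R_total = 24.36 + 4.378 + 0.0855 + 1.407 = 30.23 ft²·°F·h/BTU

30.2 ft²·°F·h/BTU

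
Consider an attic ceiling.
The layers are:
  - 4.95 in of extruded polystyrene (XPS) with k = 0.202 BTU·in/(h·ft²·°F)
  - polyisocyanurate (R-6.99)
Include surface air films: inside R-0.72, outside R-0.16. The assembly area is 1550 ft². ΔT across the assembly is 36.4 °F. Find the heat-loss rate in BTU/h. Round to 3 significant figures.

1740 BTU/h

4.95/0.202 = 24.5
R_total = 0.72 + 24.5 + 6.99 + 0.16 = 32.37 ft²·°F·h/BTU
Q = A·ΔT/R = 1550 × 36.4 / 32.37 = 1743 BTU/h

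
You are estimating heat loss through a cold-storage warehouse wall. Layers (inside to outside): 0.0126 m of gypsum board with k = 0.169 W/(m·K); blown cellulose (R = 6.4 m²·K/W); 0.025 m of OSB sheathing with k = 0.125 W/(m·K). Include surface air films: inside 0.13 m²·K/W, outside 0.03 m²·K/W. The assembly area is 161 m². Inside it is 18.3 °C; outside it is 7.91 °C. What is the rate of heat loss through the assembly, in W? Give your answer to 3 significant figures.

0.0126/0.169 = 0.07456
0.025/0.125 = 0.2
R_total = 0.13 + 0.07456 + 6.4 + 0.2 + 0.03 = 6.835 m²·K/W
Q = A·ΔT/R = 161 × (18.3 − 7.91) / 6.835 = 244.8 W

245 W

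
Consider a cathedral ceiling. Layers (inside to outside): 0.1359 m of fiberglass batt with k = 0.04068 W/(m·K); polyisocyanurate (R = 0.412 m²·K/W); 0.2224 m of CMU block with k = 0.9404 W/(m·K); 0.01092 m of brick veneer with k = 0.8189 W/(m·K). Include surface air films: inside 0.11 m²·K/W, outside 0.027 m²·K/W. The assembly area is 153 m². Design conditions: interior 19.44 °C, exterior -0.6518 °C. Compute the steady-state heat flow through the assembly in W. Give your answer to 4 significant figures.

0.1359/0.04068 = 3.3407
0.2224/0.9404 = 0.2365
0.01092/0.8189 = 0.013335
R_total = 0.11 + 3.3407 + 0.412 + 0.2365 + 0.013335 + 0.027 = 4.1395 m²·K/W
Q = A·ΔT/R = 153 × (19.44 − (-0.6518)) / 4.1395 = 742.61 W

742.6 W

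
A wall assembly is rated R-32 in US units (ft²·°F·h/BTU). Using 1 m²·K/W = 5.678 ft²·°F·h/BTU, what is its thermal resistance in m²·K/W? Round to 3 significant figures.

5.64 m²·K/W

R_SI = 32/5.678 = 5.636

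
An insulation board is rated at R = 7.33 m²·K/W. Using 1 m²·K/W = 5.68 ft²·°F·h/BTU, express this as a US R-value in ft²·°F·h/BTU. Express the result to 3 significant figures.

41.6 ft²·°F·h/BTU

R_US = 7.33 × 5.68 = 41.63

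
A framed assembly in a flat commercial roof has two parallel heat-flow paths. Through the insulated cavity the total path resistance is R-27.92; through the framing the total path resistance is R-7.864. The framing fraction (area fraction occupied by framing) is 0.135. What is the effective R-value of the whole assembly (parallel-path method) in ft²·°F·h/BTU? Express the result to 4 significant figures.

20.77 ft²·°F·h/BTU

U_eff = 0.865/27.92 + 0.135/7.864 = 0.030981 + 0.017167 = 0.048148
R_eff = 1/U_eff = 20.769 ft²·°F·h/BTU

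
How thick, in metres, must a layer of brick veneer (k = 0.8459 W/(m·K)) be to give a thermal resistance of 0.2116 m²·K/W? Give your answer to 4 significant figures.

L = R·k = 0.2116 × 0.8459 = 0.17899 m

0.1790 m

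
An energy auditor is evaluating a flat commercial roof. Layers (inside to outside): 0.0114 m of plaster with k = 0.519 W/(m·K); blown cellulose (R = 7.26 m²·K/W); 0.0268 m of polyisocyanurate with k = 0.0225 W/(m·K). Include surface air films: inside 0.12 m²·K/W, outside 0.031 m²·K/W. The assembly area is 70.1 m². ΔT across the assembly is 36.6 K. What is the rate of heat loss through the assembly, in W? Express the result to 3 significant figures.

297 W

0.0114/0.519 = 0.02197
0.0268/0.0225 = 1.191
R_total = 0.12 + 0.02197 + 7.26 + 1.191 + 0.031 = 8.624 m²·K/W
Q = A·ΔT/R = 70.1 × 36.6 / 8.624 = 297.5 W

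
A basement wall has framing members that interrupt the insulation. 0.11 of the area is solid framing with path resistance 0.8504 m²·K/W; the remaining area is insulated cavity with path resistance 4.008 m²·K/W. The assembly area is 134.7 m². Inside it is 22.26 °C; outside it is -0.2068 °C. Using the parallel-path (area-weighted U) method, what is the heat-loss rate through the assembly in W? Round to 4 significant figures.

1063 W

U_eff = 0.89/4.008 + 0.11/0.8504 = 0.22206 + 0.12935 = 0.35141
R_eff = 1/U_eff = 2.8457 m²·K/W
Q = 134.7 × (22.26 − (-0.2068)) / 2.8457 = 1063.5 W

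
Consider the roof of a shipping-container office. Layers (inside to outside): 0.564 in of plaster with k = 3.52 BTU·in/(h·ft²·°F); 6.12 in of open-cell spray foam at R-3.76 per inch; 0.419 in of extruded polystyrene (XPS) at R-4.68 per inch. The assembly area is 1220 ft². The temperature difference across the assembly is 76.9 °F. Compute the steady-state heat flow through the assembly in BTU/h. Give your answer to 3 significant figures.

0.564/3.52 = 0.1602
6.12 × 3.76 = 23.01
0.419 × 4.68 = 1.961
R_total = 0.1602 + 23.01 + 1.961 = 25.13 ft²·°F·h/BTU
Q = A·ΔT/R = 1220 × 76.9 / 25.13 = 3733 BTU/h

3730 BTU/h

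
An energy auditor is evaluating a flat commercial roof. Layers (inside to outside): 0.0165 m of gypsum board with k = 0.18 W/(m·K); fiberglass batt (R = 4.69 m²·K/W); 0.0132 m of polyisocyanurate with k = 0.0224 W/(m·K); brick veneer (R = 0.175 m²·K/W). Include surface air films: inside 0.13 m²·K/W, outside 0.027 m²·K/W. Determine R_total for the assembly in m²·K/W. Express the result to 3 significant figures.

5.70 m²·K/W

0.0165/0.18 = 0.09167
0.0132/0.0224 = 0.5893
R_total = 0.13 + 0.09167 + 4.69 + 0.5893 + 0.175 + 0.027 = 5.703 m²·K/W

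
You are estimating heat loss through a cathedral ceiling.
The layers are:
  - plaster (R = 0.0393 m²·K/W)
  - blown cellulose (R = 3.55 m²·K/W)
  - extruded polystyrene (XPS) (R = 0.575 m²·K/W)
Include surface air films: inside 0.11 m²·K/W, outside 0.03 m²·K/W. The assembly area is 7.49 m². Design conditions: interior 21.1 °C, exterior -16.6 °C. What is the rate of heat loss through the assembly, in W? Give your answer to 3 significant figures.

R_total = 0.11 + 0.0393 + 3.55 + 0.575 + 0.03 = 4.304 m²·K/W
Q = A·ΔT/R = 7.49 × (21.1 − (-16.6)) / 4.304 = 65.6 W

65.6 W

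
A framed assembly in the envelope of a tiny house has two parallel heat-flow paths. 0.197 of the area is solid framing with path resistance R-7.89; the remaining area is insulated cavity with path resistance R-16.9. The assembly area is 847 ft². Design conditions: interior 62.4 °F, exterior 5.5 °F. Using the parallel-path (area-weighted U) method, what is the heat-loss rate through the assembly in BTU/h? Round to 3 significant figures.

3490 BTU/h

U_eff = 0.803/16.9 + 0.197/7.89 = 0.04751 + 0.02497 = 0.07248
R_eff = 1/U_eff = 13.8 ft²·°F·h/BTU
Q = 847 × (62.4 − 5.5) / 13.8 = 3493 BTU/h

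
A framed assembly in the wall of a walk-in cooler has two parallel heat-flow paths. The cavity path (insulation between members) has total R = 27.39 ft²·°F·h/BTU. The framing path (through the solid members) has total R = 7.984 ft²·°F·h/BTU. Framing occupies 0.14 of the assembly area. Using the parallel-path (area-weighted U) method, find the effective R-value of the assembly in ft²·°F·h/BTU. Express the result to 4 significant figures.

U_eff = 0.86/27.39 + 0.14/7.984 = 0.031398 + 0.017535 = 0.048933
R_eff = 1/U_eff = 20.436 ft²·°F·h/BTU

20.44 ft²·°F·h/BTU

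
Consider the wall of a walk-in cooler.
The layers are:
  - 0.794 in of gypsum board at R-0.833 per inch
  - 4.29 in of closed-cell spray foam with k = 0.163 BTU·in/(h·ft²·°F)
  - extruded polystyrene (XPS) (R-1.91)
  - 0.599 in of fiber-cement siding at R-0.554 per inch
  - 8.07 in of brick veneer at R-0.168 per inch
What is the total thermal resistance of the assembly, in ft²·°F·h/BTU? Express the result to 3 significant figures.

30.6 ft²·°F·h/BTU

0.794 × 0.833 = 0.6614
4.29/0.163 = 26.32
0.599 × 0.554 = 0.3318
8.07 × 0.168 = 1.356
R_total = 0.6614 + 26.32 + 1.91 + 0.3318 + 1.356 = 30.58 ft²·°F·h/BTU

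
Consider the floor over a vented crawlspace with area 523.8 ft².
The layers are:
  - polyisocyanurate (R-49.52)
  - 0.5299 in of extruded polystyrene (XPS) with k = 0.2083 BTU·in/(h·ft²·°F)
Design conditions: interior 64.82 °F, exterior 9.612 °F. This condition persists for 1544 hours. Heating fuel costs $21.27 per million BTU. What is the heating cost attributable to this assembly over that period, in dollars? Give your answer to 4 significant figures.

18.24 dollars

0.5299/0.2083 = 2.5439
R_total = 49.52 + 2.5439 = 52.064 ft²·°F·h/BTU
Q = 523.8 × (64.82 − 9.612) / 52.064 = 555.43 BTU/h
E = 555.43 × 1544 = 857590 BTU
Cost = 857590/10⁶ × 21.27 = $18.241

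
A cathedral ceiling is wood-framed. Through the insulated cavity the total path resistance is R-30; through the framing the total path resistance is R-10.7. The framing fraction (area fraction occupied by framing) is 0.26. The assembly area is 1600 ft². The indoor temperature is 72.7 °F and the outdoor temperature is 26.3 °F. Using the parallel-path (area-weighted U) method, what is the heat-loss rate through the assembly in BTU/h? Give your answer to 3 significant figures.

3640 BTU/h

U_eff = 0.74/30 + 0.26/10.7 = 0.02467 + 0.0243 = 0.04897
R_eff = 1/U_eff = 20.42 ft²·°F·h/BTU
Q = 1600 × (72.7 − 26.3) / 20.42 = 3635 BTU/h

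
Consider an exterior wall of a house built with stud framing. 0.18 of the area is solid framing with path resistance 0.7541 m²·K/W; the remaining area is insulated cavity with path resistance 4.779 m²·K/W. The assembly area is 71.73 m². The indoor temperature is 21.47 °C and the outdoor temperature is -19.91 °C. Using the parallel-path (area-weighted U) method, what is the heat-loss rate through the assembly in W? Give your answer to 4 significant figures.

U_eff = 0.82/4.779 + 0.18/0.7541 = 0.17158 + 0.2387 = 0.41028
R_eff = 1/U_eff = 2.4374 m²·K/W
Q = 71.73 × (21.47 − (-19.91)) / 2.4374 = 1217.8 W

1218 W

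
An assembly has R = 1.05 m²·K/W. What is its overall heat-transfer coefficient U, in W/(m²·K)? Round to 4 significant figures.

U = 1/R = 1/1.05 = 0.95238

0.9524 W/(m²·K)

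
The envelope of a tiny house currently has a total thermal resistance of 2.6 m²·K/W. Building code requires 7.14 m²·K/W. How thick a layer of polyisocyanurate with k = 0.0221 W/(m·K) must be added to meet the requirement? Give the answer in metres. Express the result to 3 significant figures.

0.100 m

ΔR = 7.14 − 2.6 = 4.54 m²·K/W
L = ΔR × k = 4.54 × 0.0221 = 0.1003 m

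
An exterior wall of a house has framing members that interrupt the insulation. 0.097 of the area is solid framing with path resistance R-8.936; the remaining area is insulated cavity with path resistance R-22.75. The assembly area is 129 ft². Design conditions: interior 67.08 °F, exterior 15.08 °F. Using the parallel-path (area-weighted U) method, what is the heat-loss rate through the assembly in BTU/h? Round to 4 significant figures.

339.1 BTU/h

U_eff = 0.903/22.75 + 0.097/8.936 = 0.039692 + 0.010855 = 0.050547
R_eff = 1/U_eff = 19.783 ft²·°F·h/BTU
Q = 129 × (67.08 − 15.08) / 19.783 = 339.07 BTU/h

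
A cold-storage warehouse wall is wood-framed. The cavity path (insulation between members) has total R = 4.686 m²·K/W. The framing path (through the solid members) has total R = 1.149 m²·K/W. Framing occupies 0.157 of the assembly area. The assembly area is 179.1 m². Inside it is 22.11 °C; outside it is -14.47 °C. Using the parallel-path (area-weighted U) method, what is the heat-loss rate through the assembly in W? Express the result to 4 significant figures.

2074 W

U_eff = 0.843/4.686 + 0.157/1.149 = 0.1799 + 0.13664 = 0.31654
R_eff = 1/U_eff = 3.1592 m²·K/W
Q = 179.1 × (22.11 − (-14.47)) / 3.1592 = 2073.8 W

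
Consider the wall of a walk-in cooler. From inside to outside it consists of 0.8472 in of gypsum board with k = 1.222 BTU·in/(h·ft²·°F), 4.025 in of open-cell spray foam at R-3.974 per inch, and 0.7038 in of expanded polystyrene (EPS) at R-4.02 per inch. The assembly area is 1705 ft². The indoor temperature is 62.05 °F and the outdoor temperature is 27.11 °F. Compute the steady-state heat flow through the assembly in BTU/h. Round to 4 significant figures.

0.8472/1.222 = 0.69329
4.025 × 3.974 = 15.995
0.7038 × 4.02 = 2.8293
R_total = 0.69329 + 15.995 + 2.8293 = 19.518 ft²·°F·h/BTU
Q = A·ΔT/R = 1705 × (62.05 − 27.11) / 19.518 = 3052.2 BTU/h

3052 BTU/h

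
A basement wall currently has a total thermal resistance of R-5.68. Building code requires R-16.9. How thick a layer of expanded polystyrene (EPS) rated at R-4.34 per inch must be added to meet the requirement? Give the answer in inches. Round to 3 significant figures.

ΔR = 16.9 − 5.68 = 11.22 ft²·°F·h/BTU
L = ΔR / (R/in) = 11.22/4.34 = 2.585 in

2.59 in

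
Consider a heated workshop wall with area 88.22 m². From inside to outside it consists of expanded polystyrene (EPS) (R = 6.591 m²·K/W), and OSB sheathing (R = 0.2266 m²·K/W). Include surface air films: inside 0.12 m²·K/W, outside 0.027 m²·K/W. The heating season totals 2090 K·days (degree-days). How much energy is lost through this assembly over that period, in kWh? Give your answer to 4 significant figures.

635.4 kWh

R_total = 0.12 + 6.591 + 0.2266 + 0.027 = 6.9646 m²·K/W
E = A × HDD × 24 / R / 1000 = 88.22 × 2090 × 24 / 6.9646 / 1000 = 635.37 kWh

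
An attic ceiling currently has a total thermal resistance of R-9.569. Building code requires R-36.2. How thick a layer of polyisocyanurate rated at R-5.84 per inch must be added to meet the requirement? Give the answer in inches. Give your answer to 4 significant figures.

4.560 in

ΔR = 36.2 − 9.569 = 26.631 ft²·°F·h/BTU
L = ΔR / (R/in) = 26.631/5.84 = 4.5601 in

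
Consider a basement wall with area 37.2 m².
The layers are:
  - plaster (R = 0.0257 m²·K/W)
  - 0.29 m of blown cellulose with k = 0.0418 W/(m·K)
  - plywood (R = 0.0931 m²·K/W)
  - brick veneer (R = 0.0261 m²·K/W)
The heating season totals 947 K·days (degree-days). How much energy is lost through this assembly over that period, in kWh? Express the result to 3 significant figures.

0.29/0.0418 = 6.938
R_total = 0.0257 + 6.938 + 0.0931 + 0.0261 = 7.083 m²·K/W
E = A × HDD × 24 / R / 1000 = 37.2 × 947 × 24 / 7.083 / 1000 = 119.4 kWh

119 kWh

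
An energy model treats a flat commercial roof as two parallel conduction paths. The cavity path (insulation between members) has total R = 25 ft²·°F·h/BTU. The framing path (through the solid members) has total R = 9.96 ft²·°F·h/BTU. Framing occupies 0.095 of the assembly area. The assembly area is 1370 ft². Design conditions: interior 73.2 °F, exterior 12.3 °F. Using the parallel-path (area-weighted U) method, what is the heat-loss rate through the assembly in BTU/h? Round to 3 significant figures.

3820 BTU/h

U_eff = 0.905/25 + 0.095/9.96 = 0.0362 + 0.009538 = 0.04574
R_eff = 1/U_eff = 21.86 ft²·°F·h/BTU
Q = 1370 × (73.2 − 12.3) / 21.86 = 3816 BTU/h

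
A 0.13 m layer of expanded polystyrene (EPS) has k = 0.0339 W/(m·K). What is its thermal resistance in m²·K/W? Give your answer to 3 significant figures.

R = L/k = 0.13/0.0339 = 3.835 m²·K/W

3.83 m²·K/W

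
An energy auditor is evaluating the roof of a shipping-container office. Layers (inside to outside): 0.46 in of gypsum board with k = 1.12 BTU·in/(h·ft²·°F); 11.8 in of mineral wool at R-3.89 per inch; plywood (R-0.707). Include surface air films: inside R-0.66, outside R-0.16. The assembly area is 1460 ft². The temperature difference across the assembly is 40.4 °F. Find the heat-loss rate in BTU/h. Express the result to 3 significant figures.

1230 BTU/h

0.46/1.12 = 0.4107
11.8 × 3.89 = 45.9
R_total = 0.66 + 0.4107 + 45.9 + 0.707 + 0.16 = 47.84 ft²·°F·h/BTU
Q = A·ΔT/R = 1460 × 40.4 / 47.84 = 1233 BTU/h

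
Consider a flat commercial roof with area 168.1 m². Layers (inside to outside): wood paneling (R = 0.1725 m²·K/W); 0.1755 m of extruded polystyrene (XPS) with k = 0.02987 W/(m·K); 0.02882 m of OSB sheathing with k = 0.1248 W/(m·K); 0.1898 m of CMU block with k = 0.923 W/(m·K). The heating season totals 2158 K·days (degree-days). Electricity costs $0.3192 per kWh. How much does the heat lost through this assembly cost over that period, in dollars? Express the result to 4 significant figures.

428.6 dollars

0.1755/0.02987 = 5.8755
0.02882/0.1248 = 0.23093
0.1898/0.923 = 0.20563
R_total = 0.1725 + 5.8755 + 0.23093 + 0.20563 = 6.4845 m²·K/W
E = A × HDD × 24 / R / 1000 = 168.1 × 2158 × 24 / 6.4845 / 1000 = 1342.6 kWh
Cost = 1342.6 × 0.3192 = $428.56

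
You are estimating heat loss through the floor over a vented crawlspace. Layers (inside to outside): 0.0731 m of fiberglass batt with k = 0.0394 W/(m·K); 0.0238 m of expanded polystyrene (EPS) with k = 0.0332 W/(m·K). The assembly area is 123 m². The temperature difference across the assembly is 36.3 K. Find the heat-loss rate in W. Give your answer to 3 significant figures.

0.0731/0.0394 = 1.855
0.0238/0.0332 = 0.7169
R_total = 1.855 + 0.7169 = 2.572 m²·K/W
Q = A·ΔT/R = 123 × 36.3 / 2.572 = 1736 W

1740 W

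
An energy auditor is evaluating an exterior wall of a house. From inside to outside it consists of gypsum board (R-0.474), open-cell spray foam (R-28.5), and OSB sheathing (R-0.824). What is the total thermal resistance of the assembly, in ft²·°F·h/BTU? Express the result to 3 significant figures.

29.8 ft²·°F·h/BTU

R_total = 0.474 + 28.5 + 0.824 = 29.8 ft²·°F·h/BTU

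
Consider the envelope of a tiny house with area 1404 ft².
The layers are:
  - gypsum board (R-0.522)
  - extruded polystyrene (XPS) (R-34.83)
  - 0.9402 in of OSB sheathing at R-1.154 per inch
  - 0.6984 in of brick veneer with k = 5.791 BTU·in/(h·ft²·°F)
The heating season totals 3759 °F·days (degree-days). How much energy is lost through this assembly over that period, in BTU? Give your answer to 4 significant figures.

0.9402 × 1.154 = 1.085
0.6984/5.791 = 0.1206
R_total = 0.522 + 34.83 + 1.085 + 0.1206 = 36.558 ft²·°F·h/BTU
E = A × HDD × 24 / R = 1404 × 3759 × 24 / 36.558 = 3464800 BTU

3465000 BTU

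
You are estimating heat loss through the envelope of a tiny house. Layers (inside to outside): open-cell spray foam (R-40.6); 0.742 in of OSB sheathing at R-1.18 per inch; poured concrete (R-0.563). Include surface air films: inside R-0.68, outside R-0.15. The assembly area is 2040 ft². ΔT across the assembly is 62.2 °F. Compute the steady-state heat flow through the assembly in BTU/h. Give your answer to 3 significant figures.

2960 BTU/h

0.742 × 1.18 = 0.8756
R_total = 0.68 + 40.6 + 0.8756 + 0.563 + 0.15 = 42.87 ft²·°F·h/BTU
Q = A·ΔT/R = 2040 × 62.2 / 42.87 = 2960 BTU/h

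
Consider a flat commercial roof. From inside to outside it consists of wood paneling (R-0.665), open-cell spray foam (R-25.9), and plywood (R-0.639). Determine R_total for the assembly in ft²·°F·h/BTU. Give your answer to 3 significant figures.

R_total = 0.665 + 25.9 + 0.639 = 27.2 ft²·°F·h/BTU

27.2 ft²·°F·h/BTU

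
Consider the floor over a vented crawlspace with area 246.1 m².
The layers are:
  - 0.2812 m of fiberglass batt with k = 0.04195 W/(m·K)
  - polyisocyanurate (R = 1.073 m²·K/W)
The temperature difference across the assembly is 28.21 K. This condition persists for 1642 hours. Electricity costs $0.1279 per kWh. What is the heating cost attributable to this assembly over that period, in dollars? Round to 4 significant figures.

0.2812/0.04195 = 6.7032
R_total = 6.7032 + 1.073 = 7.7762 m²·K/W
Q = 246.1 × 28.21 / 7.7762 = 892.78 W
E = 892.78 W × 1642 h / 1000 = 1466 kWh
Cost = 1466 × 0.1279 = $187.5

187.5 dollars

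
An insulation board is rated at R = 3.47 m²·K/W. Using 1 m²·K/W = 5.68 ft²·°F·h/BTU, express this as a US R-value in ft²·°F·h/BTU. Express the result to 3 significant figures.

19.7 ft²·°F·h/BTU

R_US = 3.47 × 5.68 = 19.71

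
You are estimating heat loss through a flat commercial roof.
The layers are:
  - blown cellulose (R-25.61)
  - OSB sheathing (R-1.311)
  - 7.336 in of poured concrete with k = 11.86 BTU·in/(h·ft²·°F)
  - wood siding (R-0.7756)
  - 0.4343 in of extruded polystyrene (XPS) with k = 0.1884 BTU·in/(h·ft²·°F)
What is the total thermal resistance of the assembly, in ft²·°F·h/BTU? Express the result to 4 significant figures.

7.336/11.86 = 0.61855
0.4343/0.1884 = 2.3052
R_total = 25.61 + 1.311 + 0.61855 + 0.7756 + 2.3052 = 30.62 ft²·°F·h/BTU

30.62 ft²·°F·h/BTU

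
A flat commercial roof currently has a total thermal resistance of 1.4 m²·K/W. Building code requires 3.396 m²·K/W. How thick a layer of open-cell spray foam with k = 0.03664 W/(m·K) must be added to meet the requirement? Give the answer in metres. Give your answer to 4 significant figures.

ΔR = 3.396 − 1.4 = 1.996 m²·K/W
L = ΔR × k = 1.996 × 0.03664 = 0.073133 m

0.07313 m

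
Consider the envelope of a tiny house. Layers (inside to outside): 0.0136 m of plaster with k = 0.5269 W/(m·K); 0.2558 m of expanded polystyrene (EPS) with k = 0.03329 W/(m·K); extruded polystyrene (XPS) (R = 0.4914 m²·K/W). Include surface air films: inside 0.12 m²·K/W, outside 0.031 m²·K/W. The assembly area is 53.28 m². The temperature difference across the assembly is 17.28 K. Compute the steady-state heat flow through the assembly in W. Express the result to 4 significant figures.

0.0136/0.5269 = 0.025811
0.2558/0.03329 = 7.684
R_total = 0.12 + 0.025811 + 7.684 + 0.4914 + 0.031 = 8.3522 m²·K/W
Q = A·ΔT/R = 53.28 × 17.28 / 8.3522 = 110.23 W

110.2 W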